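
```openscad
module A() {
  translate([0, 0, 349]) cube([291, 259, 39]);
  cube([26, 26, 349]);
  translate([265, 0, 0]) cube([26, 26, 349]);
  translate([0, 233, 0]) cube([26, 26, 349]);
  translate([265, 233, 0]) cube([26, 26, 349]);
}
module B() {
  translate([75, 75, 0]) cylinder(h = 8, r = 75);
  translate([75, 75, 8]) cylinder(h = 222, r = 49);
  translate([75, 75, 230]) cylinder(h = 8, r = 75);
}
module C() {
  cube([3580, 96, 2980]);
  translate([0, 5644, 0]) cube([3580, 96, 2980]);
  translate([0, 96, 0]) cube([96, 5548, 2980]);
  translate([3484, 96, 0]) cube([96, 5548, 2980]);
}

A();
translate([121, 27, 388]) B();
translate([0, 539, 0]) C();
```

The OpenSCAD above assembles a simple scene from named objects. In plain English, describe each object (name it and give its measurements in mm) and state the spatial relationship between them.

A is a four-legged stool. The seat is 291×259 mm, 39 mm thick, top at z = 388 mm. It stands on four square legs, each 26×26 mm in cross-section, from z = 0 to the seat underside, each flush with a corner of the seat.

B is a spool: two coaxial disc flanges of radius 75 mm and thickness 8 mm, joined by a core cylinder of radius 49 mm and height 222 mm. The lower flange rests on z = 0 and the three cylinders share a vertical axis.

C is a box-shaped house frame (walls only): outside footprint 3580×5740 mm, wall height 2980 mm, wall thickness 96 mm. The two y-facing walls run the full x-width; the two x-facing walls fit between the inner faces of the y-facing walls.

The spool is on top of the stool. The house frame is on the floor beside the stool on its +y side.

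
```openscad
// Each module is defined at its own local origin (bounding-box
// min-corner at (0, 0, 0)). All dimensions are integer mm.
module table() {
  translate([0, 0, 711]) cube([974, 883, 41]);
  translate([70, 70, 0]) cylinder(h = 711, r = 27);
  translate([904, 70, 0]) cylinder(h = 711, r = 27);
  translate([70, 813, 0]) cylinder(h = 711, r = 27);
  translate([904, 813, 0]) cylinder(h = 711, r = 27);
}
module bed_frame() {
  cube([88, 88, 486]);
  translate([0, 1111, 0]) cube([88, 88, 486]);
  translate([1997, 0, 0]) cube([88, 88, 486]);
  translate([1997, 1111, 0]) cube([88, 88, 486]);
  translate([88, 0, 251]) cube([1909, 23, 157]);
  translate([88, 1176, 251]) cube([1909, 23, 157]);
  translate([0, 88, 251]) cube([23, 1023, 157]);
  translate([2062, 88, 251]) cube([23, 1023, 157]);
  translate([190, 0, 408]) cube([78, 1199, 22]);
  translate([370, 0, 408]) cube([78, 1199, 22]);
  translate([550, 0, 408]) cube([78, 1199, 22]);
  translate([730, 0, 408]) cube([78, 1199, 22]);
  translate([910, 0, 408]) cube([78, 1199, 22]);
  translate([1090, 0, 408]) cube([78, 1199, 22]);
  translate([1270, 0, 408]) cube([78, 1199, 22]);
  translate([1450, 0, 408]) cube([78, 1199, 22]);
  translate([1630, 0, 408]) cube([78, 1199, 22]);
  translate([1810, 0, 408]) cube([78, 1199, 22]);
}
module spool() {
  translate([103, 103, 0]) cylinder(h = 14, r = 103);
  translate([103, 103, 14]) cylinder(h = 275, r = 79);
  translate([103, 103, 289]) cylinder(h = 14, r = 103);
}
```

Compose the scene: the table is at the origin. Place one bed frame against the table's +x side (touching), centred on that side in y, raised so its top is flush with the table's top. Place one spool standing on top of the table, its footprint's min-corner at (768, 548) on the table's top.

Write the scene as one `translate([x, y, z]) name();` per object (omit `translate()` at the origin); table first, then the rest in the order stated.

table();
translate([974, -158, 266]) bed_frame();
translate([768, 548, 752]) spool();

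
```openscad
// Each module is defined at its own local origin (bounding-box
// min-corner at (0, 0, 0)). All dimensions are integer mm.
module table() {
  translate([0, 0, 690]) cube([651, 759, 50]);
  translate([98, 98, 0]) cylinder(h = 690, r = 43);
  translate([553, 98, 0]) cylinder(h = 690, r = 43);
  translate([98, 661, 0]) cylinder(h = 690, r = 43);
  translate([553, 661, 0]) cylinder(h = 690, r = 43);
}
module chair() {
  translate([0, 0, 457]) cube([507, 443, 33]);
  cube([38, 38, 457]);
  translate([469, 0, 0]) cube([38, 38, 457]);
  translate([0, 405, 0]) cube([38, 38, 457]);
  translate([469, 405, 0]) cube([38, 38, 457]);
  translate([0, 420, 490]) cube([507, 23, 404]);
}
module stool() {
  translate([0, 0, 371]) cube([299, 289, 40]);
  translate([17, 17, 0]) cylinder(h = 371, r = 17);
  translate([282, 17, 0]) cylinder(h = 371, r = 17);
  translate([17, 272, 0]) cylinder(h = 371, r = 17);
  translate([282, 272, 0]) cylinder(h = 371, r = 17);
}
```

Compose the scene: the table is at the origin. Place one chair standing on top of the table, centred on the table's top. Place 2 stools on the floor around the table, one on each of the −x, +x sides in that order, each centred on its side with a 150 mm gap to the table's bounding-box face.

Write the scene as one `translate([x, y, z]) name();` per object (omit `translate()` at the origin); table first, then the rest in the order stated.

table();
translate([72, 158, 740]) chair();
translate([-449, 235, 0]) stool();
translate([801, 235, 0]) stool();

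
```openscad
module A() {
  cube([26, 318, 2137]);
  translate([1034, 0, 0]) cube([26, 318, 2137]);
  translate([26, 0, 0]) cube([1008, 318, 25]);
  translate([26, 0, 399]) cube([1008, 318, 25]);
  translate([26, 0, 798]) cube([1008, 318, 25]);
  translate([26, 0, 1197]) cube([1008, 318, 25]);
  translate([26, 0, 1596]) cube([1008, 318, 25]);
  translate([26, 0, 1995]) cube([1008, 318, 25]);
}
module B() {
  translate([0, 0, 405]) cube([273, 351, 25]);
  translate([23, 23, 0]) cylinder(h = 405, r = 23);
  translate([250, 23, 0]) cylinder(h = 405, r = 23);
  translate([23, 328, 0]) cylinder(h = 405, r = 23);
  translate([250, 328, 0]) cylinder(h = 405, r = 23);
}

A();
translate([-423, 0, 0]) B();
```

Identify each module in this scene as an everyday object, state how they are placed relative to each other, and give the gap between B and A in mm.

The stool's nearest face is 150 mm from the bookshelf's −x face.

A is a bookshelf. B is a stool. The stool is on the floor beside the bookshelf on its −x side. The gap between the stool and the bookshelf is 150 mm.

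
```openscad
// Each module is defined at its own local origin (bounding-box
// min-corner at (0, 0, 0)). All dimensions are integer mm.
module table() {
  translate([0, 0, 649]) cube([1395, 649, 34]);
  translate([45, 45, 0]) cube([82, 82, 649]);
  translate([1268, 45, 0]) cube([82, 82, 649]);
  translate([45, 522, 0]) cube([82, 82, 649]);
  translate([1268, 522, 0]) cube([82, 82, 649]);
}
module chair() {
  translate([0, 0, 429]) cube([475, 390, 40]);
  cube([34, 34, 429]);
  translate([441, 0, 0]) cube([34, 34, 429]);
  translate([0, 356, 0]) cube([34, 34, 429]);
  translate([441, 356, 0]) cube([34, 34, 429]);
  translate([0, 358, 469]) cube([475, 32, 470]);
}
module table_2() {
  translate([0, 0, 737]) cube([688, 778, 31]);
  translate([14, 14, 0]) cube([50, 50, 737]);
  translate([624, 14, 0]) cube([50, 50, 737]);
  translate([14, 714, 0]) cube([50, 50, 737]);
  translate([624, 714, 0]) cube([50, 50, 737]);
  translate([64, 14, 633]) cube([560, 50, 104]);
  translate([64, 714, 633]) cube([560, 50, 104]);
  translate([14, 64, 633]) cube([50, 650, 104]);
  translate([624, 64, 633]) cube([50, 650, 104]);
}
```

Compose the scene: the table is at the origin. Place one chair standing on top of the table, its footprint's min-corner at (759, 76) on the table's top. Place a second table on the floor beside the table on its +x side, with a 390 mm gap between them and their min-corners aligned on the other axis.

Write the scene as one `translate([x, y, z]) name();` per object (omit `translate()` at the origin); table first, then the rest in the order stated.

table();
translate([759, 76, 683]) chair();
translate([1785, 0, 0]) table_2();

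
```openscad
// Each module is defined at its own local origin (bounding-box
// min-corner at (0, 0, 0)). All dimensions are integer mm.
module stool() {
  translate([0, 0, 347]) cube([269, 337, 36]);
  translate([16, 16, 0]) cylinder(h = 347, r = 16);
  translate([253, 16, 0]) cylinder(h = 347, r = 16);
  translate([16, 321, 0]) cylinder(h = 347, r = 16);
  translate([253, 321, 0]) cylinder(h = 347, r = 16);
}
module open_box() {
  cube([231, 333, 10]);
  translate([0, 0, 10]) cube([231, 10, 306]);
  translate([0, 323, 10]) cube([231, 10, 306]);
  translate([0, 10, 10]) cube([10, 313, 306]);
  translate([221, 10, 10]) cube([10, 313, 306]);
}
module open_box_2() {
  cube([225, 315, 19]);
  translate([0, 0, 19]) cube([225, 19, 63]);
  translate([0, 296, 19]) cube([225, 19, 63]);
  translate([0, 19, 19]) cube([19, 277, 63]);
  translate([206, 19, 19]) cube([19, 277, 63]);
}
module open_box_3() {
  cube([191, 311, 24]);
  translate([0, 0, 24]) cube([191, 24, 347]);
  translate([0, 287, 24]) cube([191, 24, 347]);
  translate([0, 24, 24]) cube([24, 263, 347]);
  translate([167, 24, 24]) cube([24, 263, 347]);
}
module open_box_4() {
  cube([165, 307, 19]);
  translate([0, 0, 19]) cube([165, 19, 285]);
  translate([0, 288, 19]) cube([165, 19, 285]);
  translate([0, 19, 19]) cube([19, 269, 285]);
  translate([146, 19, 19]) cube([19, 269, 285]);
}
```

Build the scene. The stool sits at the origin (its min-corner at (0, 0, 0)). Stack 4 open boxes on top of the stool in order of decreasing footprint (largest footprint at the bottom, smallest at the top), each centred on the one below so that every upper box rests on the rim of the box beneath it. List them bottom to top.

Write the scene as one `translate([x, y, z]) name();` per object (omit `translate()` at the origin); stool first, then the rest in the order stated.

stool();
translate([19, 2, 383]) open_box();
translate([22, 11, 699]) open_box_2();
translate([39, 13, 781]) open_box_3();
translate([52, 15, 1152]) open_box_4();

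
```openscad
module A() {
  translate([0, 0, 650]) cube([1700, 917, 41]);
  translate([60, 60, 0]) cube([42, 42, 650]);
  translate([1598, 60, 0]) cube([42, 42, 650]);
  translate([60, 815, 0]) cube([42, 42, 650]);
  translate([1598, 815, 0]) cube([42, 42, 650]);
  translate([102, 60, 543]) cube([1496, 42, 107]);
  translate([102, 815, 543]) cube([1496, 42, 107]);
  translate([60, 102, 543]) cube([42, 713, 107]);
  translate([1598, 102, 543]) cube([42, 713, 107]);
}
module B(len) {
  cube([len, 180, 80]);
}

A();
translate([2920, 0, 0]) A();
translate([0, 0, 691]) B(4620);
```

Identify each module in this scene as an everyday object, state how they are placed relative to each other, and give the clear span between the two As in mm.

A is a table. B is a beam. A beam spans the tops of two tables. The clear span between the two tables is 1220 mm.

Second table starts at x = 2920; first ends at x = 1700; clear span = 2920 − 1700 = 1220 mm.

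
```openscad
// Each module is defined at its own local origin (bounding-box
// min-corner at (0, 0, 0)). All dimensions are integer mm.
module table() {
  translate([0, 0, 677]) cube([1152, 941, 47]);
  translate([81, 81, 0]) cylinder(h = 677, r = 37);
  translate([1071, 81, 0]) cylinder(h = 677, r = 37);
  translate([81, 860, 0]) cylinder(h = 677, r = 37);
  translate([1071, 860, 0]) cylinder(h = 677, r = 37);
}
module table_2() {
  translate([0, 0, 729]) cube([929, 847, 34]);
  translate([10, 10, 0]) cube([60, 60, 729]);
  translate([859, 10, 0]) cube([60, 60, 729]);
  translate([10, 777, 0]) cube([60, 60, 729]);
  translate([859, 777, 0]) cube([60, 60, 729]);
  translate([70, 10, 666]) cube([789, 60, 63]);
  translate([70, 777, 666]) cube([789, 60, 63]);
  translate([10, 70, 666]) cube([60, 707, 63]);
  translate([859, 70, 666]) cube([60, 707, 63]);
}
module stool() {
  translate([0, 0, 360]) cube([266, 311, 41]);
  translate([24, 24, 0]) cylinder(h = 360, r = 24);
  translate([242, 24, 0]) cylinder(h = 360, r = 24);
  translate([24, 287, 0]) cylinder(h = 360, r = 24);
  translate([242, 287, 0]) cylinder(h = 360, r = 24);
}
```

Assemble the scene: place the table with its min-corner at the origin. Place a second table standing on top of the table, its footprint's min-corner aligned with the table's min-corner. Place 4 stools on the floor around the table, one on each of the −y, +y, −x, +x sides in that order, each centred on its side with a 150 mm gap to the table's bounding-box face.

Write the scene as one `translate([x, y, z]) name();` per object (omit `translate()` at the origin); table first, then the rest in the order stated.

table();
translate([0, 0, 724]) table_2();
translate([443, -461, 0]) stool();
translate([443, 1091, 0]) stool();
translate([-416, 315, 0]) stool();
translate([1302, 315, 0]) stool();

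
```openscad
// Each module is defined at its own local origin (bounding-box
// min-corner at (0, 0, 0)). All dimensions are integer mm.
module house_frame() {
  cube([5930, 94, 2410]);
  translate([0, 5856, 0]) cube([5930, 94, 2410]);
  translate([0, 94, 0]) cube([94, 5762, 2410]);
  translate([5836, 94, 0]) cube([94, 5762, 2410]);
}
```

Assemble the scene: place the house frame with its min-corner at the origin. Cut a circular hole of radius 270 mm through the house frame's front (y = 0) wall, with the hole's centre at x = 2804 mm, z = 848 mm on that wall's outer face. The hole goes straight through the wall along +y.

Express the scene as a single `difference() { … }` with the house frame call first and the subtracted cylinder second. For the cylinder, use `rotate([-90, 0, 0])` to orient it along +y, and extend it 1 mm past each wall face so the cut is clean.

difference() {
  house_frame();
  translate([2804, -1, 848]) rotate([-90, 0, 0]) cylinder(h = 96, r = 270);
}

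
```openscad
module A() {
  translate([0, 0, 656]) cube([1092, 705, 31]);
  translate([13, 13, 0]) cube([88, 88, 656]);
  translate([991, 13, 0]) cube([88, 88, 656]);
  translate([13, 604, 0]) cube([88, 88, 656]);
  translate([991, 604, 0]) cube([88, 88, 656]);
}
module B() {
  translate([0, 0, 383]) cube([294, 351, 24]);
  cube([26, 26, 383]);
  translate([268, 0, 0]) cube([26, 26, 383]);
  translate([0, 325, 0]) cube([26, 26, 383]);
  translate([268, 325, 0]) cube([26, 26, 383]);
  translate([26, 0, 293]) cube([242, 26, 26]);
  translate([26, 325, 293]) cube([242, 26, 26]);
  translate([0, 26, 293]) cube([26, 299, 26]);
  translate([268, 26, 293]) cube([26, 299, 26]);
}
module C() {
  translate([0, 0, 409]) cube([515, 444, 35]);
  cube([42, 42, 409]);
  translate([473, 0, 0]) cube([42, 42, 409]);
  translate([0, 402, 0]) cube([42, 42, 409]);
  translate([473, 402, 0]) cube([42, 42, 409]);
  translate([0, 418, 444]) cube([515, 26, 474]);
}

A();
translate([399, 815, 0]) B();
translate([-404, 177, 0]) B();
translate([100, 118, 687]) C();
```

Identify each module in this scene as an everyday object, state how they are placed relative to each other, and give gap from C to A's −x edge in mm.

A is a table. B is a stool. C is a chair. Two stools sit around the table at the +y, −x sides. The chair is on top of the table. The gap from the chair to the table's −x edge is 100 mm.

The chair's min-x is at 100; the table's min-x is 0; gap = 100 mm.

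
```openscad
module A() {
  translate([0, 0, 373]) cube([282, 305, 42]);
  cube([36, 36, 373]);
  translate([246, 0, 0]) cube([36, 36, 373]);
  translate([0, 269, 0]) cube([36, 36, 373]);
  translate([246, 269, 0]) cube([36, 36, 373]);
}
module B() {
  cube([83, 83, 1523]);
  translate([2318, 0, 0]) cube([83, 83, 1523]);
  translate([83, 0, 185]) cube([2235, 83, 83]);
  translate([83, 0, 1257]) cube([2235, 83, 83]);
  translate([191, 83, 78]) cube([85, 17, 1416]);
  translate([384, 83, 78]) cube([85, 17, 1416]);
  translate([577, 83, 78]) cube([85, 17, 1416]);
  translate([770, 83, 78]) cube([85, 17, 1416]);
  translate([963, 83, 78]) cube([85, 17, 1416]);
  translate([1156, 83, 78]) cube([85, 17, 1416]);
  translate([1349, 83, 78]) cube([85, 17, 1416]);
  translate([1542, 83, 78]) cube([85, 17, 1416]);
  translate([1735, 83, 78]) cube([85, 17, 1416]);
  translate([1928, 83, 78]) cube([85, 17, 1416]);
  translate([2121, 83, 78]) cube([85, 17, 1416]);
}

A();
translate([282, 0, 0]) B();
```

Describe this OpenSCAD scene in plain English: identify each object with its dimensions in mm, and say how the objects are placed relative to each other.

A is a simple wooden stool: a rectangular seat 282 mm (x) by 305 mm (y), 42 mm thick, top face at z = 415 mm, on four square legs, each 36×36 mm in cross-section. The legs rest on z = 0, each flush with a corner of the seat.

B is a fence section. Two 83×83 mm posts, 1523 mm tall, stand on the floor with a clear span of 2235 mm between their inner faces. Two horizontal rails of 83×83 mm section span the gap between the posts with their undersides at z = 185 mm and z = 1257 mm, flush with the posts' −y face. 11 pickets, each 85 mm wide, 17 mm thick and 1416 mm tall, are fixed to the +y face of the rails with their bottoms at z = 78 mm, evenly spaced across the span with equal gaps (rounded down to the nearest mm) at the −x end and between each pair — any rounding remainder accumulates at the +x end.

The fence section is against the stool's +x side, with their −y faces flush.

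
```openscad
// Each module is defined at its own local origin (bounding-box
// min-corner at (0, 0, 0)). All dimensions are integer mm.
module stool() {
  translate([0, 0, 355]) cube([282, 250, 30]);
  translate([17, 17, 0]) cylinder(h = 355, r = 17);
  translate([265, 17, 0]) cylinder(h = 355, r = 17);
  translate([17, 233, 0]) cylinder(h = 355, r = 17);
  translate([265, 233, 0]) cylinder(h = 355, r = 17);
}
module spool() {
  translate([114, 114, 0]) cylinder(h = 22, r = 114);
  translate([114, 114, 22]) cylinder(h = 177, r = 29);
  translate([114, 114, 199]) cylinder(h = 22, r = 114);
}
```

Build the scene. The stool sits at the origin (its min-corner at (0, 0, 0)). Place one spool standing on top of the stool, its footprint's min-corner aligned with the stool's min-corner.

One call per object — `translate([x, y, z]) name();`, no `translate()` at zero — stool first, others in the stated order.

stool();
translate([0, 0, 385]) spool();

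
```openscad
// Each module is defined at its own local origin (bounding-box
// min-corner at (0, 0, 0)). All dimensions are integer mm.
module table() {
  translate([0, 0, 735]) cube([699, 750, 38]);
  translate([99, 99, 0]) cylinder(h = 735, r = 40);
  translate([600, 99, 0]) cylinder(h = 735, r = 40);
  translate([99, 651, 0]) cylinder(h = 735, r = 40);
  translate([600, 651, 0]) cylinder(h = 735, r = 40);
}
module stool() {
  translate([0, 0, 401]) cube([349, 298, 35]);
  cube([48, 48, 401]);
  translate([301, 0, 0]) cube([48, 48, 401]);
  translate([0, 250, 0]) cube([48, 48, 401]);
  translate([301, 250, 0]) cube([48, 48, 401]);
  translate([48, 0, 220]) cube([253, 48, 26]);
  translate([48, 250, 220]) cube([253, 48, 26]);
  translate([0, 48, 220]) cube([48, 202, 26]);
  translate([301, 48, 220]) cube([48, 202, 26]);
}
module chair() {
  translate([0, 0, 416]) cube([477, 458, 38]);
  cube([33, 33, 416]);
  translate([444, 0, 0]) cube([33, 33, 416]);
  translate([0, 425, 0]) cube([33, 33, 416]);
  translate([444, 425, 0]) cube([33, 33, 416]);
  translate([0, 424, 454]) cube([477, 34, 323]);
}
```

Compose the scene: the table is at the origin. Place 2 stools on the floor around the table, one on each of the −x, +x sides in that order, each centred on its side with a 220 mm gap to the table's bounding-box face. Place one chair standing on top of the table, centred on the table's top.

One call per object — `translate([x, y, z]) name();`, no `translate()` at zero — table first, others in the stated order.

table();
translate([-569, 226, 0]) stool();
translate([919, 226, 0]) stool();
translate([111, 146, 773]) chair();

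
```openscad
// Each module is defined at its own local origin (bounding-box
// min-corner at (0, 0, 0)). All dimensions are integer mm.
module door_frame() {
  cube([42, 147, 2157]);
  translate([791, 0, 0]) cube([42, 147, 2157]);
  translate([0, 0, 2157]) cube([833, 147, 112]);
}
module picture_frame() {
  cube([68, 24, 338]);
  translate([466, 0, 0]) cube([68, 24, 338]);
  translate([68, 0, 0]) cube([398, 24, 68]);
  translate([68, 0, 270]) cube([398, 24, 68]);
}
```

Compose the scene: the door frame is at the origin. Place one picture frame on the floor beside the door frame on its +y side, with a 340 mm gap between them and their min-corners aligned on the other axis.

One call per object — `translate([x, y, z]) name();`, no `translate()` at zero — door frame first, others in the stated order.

door_frame();
translate([0, 487, 0]) picture_frame();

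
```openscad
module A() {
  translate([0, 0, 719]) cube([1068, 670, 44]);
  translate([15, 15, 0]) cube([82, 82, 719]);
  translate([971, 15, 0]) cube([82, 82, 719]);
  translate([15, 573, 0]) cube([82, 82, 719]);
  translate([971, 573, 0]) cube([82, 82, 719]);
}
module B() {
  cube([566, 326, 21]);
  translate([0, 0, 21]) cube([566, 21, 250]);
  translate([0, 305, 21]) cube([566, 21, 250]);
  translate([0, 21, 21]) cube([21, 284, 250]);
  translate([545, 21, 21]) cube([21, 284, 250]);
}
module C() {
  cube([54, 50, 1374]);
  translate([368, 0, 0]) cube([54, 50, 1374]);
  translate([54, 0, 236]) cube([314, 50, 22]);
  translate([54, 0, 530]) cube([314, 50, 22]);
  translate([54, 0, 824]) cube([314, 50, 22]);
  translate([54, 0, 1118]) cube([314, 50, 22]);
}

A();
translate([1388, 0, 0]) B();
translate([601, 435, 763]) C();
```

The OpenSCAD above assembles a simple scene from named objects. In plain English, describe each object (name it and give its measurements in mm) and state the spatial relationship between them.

A is a rectangular dining table. The top is 1068×670×44 mm with its upper surface at z = 763 mm. It stands on four 82×82 mm square legs, each inset 15 mm from the nearest pair of top edges, running from the floor to the underside of the top.

B is an open-topped rectangular box: outside dimensions 566×326×271 mm, with a uniform wall and base thickness of 21 mm. The base is a full 566×326 slab on the floor; four walls sit on top of the base. The front and back walls (the −y and +y sides) span the full width; the two side walls fit between them.

C is a wooden ladder with two side rails of 54×50 mm section and 1374 mm height, set 422 mm apart overall. Between them run 4 rectangular rungs (50 mm deep, 22 mm thick), front faces flush with the rails' −y face. The bottom of the first rung is 236 mm above the floor and each subsequent rung is 294 mm higher than the one below.

The open box is on the floor beside the table on its +x side. The ladder is on top of the table.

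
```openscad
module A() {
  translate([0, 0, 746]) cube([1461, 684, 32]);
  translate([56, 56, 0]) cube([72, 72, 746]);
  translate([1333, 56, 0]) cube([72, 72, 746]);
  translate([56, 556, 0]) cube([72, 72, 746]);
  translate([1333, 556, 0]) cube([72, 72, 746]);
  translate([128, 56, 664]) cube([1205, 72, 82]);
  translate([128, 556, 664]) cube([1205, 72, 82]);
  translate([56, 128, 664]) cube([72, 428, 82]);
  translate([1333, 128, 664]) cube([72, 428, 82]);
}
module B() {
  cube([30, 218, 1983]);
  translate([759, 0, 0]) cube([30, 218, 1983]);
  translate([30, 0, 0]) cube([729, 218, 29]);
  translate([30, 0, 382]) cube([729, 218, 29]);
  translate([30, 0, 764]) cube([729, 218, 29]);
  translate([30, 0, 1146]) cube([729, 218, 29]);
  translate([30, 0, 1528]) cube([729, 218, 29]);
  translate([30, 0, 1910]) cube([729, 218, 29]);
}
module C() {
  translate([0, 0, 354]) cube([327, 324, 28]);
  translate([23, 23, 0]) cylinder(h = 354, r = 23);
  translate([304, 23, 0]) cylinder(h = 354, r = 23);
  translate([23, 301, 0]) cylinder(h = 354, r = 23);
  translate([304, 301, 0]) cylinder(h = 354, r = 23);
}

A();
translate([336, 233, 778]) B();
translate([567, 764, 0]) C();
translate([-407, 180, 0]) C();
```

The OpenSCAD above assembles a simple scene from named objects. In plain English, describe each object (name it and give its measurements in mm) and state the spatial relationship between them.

A is a rectangular dining table. The top is 1461×684×32 mm with its upper surface at z = 778 mm. It stands on four 72×72 mm square legs, each inset 56 mm from the nearest pair of top edges, running from the floor to the underside of the top. Four apron rails, 72 mm thick and 82 mm tall, run between adjacent legs with their top edges flush with the underside of the top and their outer faces flush with the legs' outer faces.

B is an open bookshelf. Two side panels, each 30 mm thick, 218 mm deep and 1983 mm tall, stand 789 mm apart (outside-to-outside). Between them sit 6 shelves, each 29 mm thick and 218 mm deep, spanning the full gap between the sides. The bottom shelf rests on the floor (its underside at z = 0) and the clear gap between one shelf's top and the next shelf's underside is 353 mm.

C is a simple wooden stool: a rectangular seat 327 mm (x) by 324 mm (y), 28 mm thick, top face at z = 382 mm, on four round legs, each 46 mm in diameter. The legs rest on z = 0, each leg's axis is inset half a diameter from the nearest pair of seat edges (so the leg's bounding box is flush with the corner).

The bookshelf is on top of the table, centred. Two stools sit around the table at the +y, −x sides.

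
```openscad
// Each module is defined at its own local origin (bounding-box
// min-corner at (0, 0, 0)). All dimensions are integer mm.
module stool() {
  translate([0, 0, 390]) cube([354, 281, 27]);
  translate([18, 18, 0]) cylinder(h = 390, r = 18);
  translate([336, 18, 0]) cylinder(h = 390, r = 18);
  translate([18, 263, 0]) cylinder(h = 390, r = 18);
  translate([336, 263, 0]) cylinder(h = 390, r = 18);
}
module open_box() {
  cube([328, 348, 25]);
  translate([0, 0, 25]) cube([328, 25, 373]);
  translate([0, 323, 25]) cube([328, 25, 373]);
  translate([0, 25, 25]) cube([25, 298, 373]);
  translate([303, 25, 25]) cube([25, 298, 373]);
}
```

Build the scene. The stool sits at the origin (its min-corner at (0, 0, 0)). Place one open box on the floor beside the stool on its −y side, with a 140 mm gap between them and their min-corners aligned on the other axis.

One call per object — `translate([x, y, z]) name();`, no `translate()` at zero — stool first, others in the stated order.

stool();
translate([0, -488, 0]) open_box();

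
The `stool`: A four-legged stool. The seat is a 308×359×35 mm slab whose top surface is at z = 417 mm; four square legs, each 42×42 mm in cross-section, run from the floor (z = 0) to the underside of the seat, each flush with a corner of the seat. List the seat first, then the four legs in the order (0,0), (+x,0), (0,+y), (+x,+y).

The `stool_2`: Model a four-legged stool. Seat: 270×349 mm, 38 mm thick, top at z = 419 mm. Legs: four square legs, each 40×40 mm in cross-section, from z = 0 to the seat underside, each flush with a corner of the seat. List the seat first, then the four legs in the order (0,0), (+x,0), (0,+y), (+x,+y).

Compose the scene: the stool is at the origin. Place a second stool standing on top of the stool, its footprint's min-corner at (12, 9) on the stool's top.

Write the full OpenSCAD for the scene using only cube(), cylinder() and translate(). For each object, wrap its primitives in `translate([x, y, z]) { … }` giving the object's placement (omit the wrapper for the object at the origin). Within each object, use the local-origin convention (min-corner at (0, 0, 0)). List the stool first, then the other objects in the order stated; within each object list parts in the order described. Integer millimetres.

translate([0, 0, 382]) cube([308, 359, 35]);
cube([42, 42, 382]);
translate([266, 0, 0]) cube([42, 42, 382]);
translate([0, 317, 0]) cube([42, 42, 382]);
translate([266, 317, 0]) cube([42, 42, 382]);
translate([12, 9, 417]) {
  translate([0, 0, 381]) cube([270, 349, 38]);
  cube([40, 40, 381]);
  translate([230, 0, 0]) cube([40, 40, 381]);
  translate([0, 309, 0]) cube([40, 40, 381]);
  translate([230, 309, 0]) cube([40, 40, 381]);
}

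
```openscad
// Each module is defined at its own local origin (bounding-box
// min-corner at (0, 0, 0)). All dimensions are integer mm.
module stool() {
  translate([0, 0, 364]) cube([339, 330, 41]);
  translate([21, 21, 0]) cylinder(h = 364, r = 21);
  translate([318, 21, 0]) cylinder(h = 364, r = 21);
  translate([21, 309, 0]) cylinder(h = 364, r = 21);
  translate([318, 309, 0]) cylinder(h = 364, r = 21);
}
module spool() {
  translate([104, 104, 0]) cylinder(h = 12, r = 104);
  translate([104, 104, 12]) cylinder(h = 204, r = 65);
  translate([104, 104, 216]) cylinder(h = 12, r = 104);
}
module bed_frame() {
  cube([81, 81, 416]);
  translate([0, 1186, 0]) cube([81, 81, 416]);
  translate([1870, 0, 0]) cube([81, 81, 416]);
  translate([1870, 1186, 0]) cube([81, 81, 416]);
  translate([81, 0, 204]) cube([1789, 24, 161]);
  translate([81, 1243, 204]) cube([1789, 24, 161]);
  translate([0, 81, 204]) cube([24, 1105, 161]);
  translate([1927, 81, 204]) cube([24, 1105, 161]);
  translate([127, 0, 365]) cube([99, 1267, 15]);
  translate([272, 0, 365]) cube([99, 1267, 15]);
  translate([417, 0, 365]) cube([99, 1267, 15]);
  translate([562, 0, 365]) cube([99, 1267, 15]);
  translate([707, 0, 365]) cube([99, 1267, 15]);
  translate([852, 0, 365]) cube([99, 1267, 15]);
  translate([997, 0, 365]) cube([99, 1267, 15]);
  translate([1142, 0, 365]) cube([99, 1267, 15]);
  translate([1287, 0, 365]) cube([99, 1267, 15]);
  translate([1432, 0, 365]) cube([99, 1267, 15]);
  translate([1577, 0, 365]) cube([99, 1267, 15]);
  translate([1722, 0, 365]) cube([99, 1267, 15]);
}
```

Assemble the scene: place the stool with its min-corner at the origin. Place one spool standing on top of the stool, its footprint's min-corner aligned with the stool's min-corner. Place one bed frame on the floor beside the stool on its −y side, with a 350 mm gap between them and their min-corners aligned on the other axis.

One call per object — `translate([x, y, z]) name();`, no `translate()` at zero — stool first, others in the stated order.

stool();
translate([0, 0, 405]) spool();
translate([0, -1617, 0]) bed_frame();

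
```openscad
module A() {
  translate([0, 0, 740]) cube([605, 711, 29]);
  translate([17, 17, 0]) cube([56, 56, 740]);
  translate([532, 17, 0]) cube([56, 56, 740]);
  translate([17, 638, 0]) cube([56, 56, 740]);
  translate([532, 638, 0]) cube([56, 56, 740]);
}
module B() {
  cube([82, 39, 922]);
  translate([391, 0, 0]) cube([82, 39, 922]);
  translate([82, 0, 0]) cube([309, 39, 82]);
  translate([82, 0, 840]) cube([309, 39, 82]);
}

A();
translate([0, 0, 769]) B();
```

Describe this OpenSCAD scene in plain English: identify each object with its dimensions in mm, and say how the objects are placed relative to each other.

A is a table: top 605 mm (x) × 711 mm (y), 29 mm thick, upper face at z = 769 mm, on four 56×56 mm square legs, each inset 17 mm from the nearest pair of top edges, running from z = 0 to the bottom of the top.

B is a rectangular picture frame lying in the x–z plane (depth along y). The opening is 309 mm wide (x) by 758 mm tall (z), surrounded by a border 82 mm wide on all four sides. The frame is 39 mm deep and is made of two full-height vertical stiles with two horizontal rails fitted between them.

The picture frame is on top of the table.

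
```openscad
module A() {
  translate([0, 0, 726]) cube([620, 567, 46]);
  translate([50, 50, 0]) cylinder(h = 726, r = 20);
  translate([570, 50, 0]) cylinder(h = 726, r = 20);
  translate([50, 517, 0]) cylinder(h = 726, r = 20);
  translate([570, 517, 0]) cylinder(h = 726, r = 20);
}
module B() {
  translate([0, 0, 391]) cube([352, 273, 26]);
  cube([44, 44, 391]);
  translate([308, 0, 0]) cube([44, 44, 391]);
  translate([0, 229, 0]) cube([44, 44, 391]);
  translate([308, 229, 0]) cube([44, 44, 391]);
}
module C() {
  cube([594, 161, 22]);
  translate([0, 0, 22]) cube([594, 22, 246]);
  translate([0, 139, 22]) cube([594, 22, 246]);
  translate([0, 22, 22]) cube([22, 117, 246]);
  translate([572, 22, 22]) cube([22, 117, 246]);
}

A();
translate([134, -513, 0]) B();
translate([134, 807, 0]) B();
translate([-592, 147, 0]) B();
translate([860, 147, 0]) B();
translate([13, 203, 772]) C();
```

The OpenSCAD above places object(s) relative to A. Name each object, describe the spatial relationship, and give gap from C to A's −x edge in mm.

The open box's min-x is at 13; the table's min-x is 0; gap = 13 mm.

A is a table. B is a stool. C is an open box. Four stools sit around the table at the −y, +y, −x, +x sides. The open box is on top of the table, centred. The gap from the open box to the table's −x edge is 13 mm.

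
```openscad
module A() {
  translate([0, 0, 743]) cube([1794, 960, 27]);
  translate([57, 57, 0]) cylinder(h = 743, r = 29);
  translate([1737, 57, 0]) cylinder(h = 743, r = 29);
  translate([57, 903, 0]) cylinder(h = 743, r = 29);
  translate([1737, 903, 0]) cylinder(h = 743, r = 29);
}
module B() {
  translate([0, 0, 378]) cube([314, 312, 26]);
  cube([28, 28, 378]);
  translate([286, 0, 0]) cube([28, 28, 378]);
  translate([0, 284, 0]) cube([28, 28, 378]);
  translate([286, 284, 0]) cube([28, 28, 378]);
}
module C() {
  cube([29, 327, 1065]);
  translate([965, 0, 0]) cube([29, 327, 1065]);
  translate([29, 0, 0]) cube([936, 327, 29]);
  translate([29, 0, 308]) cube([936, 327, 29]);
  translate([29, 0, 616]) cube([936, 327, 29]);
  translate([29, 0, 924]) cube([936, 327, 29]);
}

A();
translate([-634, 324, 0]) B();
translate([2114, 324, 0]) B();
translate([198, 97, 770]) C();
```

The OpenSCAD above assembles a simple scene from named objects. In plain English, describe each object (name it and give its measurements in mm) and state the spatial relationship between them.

A is a table with a 1794×960 mm rectangular top, 27 mm thick, top surface at z = 770 mm, supported by four round legs of 58 mm diameter, each leg's bounding box inset 28 mm from the nearest pair of top edges, running from the floor.

B is a four-legged stool. The seat is a 314×312×26 mm slab whose top surface is at z = 404 mm; four square legs, each 28×28 mm in cross-section, run from the floor (z = 0) to the underside of the seat, each flush with a corner of the seat.

C is a bookshelf 994 mm wide overall, 327 mm deep and 1065 mm tall. The two sides are 29 mm thick vertical panels. 4 horizontal shelves of 29 mm thickness span between the inner faces of the sides; the lowest shelf sits on the floor and shelves are stacked with a clear vertical gap of 279 mm between each pair.

Two stools sit around the table at the −x, +x sides. The bookshelf is on top of the table.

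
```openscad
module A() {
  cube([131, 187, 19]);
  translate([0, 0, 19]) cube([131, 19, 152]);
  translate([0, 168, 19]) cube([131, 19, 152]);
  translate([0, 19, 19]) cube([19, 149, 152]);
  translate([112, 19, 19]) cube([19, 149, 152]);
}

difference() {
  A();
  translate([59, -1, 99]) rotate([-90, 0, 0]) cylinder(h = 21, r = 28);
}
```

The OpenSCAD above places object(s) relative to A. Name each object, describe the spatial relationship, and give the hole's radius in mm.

A is an open box. The open box has a circular hole through its front wall. The hole's radius is 28 mm.

The subtracted cylinder has r = 28 mm.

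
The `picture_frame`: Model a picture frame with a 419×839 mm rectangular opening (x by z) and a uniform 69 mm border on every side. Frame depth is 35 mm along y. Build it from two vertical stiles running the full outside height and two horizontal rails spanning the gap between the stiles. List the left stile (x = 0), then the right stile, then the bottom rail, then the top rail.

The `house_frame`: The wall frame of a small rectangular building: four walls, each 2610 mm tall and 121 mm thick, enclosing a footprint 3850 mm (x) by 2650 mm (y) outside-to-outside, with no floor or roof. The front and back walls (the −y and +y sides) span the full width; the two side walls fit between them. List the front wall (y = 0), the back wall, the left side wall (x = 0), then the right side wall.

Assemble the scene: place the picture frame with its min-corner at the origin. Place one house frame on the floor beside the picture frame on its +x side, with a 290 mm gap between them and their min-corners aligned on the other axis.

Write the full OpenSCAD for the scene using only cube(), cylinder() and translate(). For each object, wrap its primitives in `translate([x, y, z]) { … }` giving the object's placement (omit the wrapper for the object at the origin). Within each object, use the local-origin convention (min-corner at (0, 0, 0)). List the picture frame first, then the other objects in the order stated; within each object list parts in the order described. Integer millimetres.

cube([69, 35, 977]);
translate([488, 0, 0]) cube([69, 35, 977]);
translate([69, 0, 0]) cube([419, 35, 69]);
translate([69, 0, 908]) cube([419, 35, 69]);
translate([847, 0, 0]) {
  cube([3850, 121, 2610]);
  translate([0, 2529, 0]) cube([3850, 121, 2610]);
  translate([0, 121, 0]) cube([121, 2408, 2610]);
  translate([3729, 121, 0]) cube([121, 2408, 2610]);
}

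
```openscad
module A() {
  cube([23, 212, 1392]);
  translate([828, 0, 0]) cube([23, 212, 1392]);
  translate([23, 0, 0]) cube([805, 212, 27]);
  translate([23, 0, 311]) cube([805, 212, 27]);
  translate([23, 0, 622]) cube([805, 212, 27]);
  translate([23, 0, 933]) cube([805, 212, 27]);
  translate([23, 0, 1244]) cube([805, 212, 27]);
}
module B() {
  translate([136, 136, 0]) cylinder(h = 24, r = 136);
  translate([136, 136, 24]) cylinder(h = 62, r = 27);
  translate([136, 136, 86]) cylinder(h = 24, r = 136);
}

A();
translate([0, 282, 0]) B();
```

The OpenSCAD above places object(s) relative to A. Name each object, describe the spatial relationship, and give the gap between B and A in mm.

The spool's nearest face is 70 mm from the bookshelf's +y face.

A is a bookshelf. B is a spool. The spool is on the floor beside the bookshelf on its +y side. The gap between the spool and the bookshelf is 70 mm.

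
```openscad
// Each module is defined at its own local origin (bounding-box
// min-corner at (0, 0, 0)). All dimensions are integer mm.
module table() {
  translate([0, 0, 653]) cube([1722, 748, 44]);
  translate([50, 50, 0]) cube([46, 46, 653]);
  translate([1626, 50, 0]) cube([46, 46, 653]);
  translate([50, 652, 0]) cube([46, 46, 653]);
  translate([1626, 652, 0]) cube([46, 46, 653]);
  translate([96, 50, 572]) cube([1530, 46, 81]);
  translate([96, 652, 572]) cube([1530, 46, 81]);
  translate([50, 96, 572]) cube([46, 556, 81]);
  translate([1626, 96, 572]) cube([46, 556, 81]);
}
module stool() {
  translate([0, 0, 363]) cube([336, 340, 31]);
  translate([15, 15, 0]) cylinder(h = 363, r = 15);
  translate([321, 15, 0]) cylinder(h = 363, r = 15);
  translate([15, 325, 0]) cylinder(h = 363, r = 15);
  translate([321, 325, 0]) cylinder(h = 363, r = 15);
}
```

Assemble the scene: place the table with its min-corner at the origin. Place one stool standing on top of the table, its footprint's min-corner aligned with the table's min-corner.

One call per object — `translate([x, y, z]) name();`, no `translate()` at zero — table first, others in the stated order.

table();
translate([0, 0, 697]) stool();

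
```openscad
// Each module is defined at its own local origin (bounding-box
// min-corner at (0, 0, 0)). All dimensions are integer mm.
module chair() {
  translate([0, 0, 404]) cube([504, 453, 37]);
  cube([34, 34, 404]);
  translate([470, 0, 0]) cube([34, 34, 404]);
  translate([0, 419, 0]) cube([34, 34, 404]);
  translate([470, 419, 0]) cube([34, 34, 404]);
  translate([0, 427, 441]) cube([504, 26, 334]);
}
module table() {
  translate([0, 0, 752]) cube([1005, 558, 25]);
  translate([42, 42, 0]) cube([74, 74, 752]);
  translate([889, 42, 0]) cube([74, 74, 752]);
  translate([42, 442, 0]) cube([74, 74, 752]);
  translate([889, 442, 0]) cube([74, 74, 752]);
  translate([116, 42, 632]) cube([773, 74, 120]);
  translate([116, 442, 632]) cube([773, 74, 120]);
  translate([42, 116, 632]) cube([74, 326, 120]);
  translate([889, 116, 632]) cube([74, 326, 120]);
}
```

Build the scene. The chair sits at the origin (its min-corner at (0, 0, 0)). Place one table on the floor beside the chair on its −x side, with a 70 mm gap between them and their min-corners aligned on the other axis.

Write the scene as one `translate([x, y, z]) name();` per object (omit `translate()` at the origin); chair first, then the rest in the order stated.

chair();
translate([-1075, 0, 0]) table();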